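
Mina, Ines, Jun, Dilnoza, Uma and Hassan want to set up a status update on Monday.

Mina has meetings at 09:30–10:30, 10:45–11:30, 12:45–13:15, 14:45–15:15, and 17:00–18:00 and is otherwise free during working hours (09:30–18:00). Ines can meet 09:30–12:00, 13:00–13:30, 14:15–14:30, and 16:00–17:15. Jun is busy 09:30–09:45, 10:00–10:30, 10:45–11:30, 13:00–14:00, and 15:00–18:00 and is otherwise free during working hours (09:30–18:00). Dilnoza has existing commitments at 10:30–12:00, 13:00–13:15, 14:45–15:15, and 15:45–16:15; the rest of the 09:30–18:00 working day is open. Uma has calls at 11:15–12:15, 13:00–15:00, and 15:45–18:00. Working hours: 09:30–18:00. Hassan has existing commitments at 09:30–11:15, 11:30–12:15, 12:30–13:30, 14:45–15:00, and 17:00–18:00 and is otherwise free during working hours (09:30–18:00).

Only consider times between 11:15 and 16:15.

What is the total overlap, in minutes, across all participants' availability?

Mina free within 09:30–18:00: 10:30–10:45, 11:30–12:45, 13:15–14:45, 15:15–17:00.
Jun free within 09:30–18:00: 09:45–10:00, 10:30–10:45, 11:30–13:00, 14:00–15:00.
Dilnoza free within 09:30–18:00: 09:30–10:30, 12:00–13:00, 13:15–14:45, 15:15–15:45, 16:15–18:00.
Uma free within 09:30–18:00: 09:30–11:15, 12:15–13:00, 15:00–15:45.
Hassan free within 09:30–18:00: 11:15–11:30, 12:15–12:30, 13:30–14:45, 15:00–17:00.
Mina ∩ Ines: 10:30–10:45, 11:30–12:00, 13:15–13:30, 14:15–14:30, 16:00–17:00.
Mina ∩ Ines ∩ Jun: 10:30–10:45, 11:30–12:00, 14:15–14:30.
Mina ∩ Ines ∩ Jun ∩ Dilnoza: 14:15–14:30.
Mina ∩ Ines ∩ Jun ∩ Dilnoza ∩ Uma: (none).
Mina ∩ Ines ∩ Jun ∩ Dilnoza ∩ Uma ∩ Hassan: (none).
Restricted to 11:15–16:15: (none).
Total common minutes: 0.

0 minutes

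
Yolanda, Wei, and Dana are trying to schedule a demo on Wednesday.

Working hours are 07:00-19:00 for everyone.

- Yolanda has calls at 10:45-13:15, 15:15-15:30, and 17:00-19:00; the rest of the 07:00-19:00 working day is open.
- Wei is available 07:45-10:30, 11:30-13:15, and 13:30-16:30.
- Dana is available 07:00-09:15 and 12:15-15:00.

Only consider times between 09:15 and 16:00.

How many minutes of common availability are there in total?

90 minutes

Yolanda free within 07:00–19:00: 07:00–10:45, 13:15–15:15, 15:30–17:00.
Yolanda ∩ Wei: 07:45–10:30, 13:30–15:15, 15:30–16:30.
Yolanda ∩ Wei ∩ Dana: 07:45–09:15, 13:30–15:00.
Restricted to 09:15–16:00: 13:30–15:00.
Total common minutes: 90.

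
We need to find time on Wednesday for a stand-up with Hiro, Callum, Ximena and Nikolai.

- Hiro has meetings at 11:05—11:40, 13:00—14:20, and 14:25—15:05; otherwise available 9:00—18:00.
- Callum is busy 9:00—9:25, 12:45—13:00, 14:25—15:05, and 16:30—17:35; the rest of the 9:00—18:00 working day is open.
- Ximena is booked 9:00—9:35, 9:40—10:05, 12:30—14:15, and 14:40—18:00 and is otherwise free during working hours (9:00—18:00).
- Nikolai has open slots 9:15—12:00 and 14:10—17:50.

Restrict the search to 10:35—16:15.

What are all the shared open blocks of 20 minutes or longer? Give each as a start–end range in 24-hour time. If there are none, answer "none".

10:35–11:05, 11:40–12:00

Hiro free within 09:00–18:00: 09:00–11:05, 11:40–13:00, 14:20–14:25, 15:05–18:00.
Callum free within 09:00–18:00: 09:25–12:45, 13:00–14:25, 15:05–16:30, 17:35–18:00.
Ximena free within 09:00–18:00: 09:35–09:40, 10:05–12:30, 14:15–14:40.
Hiro ∩ Callum: 09:25–11:05, 11:40–12:45, 14:20–14:25, 15:05–16:30, 17:35–18:00.
Hiro ∩ Callum ∩ Ximena: 09:35–09:40, 10:05–11:05, 11:40–12:30, 14:20–14:25.
Hiro ∩ Callum ∩ Ximena ∩ Nikolai: 09:35–09:40, 10:05–11:05, 11:40–12:00, 14:20–14:25.
Restricted to 10:35–16:15: 10:35–11:05, 11:40–12:00, 14:20–14:25.
Windows ≥ 20 min: 10:35–11:05, 11:40–12:00.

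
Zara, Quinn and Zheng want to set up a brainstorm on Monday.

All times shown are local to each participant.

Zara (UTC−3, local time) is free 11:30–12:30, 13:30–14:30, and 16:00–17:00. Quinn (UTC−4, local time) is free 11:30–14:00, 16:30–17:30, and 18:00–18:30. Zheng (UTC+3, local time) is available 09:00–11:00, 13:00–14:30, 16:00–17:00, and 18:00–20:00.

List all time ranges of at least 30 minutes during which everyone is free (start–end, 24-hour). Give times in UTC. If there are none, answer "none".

16:30–17:00

Zara → UTC: 14:30–15:30, 16:30–17:30, 19:00–20:00.
Quinn → UTC: 15:30–18:00, 20:30–21:30, 22:00–22:30.
Zheng → UTC: 06:00–08:00, 10:00–11:30, 13:00–14:00, 15:00–17:00.
Zara ∩ Quinn: 16:30–17:30.
Zara ∩ Quinn ∩ Zheng: 16:30–17:00.
Windows ≥ 30 min: 16:30–17:00.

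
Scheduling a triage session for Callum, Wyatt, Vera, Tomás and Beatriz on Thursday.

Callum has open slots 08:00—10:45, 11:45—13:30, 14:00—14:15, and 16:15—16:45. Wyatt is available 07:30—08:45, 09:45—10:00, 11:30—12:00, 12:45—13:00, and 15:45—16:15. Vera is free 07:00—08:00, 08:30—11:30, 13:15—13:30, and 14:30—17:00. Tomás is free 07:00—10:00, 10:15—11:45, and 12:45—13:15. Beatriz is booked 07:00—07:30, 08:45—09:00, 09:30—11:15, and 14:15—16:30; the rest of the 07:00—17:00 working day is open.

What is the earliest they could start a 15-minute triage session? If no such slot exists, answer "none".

Beatriz free within 07:00–17:00: 07:30–08:45, 09:00–09:30, 11:15–14:15, 16:30–17:00.
Callum ∩ Wyatt: 08:00–08:45, 09:45–10:00, 11:45–12:00, 12:45–13:00.
Callum ∩ Wyatt ∩ Vera: 08:30–08:45, 09:45–10:00.
Callum ∩ Wyatt ∩ Vera ∩ Tomás: 08:30–08:45, 09:45–10:00.
Callum ∩ Wyatt ∩ Vera ∩ Tomás ∩ Beatriz: 08:30–08:45.
Windows ≥ 15 min: 08:30–08:45.
Earliest such window starts at 08:30.

08:30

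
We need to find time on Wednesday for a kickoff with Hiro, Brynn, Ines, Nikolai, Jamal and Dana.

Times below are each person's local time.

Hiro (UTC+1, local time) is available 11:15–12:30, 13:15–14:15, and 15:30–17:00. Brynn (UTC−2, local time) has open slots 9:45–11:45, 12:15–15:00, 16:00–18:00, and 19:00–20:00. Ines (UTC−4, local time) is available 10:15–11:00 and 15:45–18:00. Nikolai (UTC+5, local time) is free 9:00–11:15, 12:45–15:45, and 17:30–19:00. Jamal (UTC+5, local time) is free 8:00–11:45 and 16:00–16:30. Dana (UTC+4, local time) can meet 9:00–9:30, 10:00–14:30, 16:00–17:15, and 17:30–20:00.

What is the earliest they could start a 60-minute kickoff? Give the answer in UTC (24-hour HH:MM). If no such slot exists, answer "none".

Hiro → UTC: 10:15–11:30, 12:15–13:15, 14:30–16:00.
Brynn → UTC: 11:45–13:45, 14:15–17:00, 18:00–20:00, 21:00–22:00.
Ines → UTC: 14:15–15:00, 19:45–22:00.
Nikolai → UTC: 04:00–06:15, 07:45–10:45, 12:30–14:00.
Jamal → UTC: 03:00–06:45, 11:00–11:30.
Dana → UTC: 05:00–05:30, 06:00–10:30, 12:00–13:15, 13:30–16:00.
Hiro ∩ Brynn: 12:15–13:15, 14:30–16:00.
Hiro ∩ Brynn ∩ Ines: 14:30–15:00.
Hiro ∩ Brynn ∩ Ines ∩ Nikolai: (none).
Hiro ∩ Brynn ∩ Ines ∩ Nikolai ∩ Jamal: (none).
Hiro ∩ Brynn ∩ Ines ∩ Nikolai ∩ Jamal ∩ Dana: (none).
Windows ≥ 60 min: (none).

none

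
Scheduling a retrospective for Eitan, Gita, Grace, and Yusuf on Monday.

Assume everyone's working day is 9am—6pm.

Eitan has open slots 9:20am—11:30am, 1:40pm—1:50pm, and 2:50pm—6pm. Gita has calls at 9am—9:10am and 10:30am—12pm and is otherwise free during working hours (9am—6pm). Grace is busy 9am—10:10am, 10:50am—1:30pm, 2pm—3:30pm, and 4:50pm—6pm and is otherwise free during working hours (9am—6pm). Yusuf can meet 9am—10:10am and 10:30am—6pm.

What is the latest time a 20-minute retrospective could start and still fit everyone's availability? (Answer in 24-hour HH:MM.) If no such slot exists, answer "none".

Gita free within 09:00–18:00: 09:10–10:30, 12:00–18:00.
Grace free within 09:00–18:00: 10:10–10:50, 13:30–14:00, 15:30–16:50.
Eitan ∩ Gita: 09:20–10:30, 13:40–13:50, 14:50–18:00.
Eitan ∩ Gita ∩ Grace: 10:10–10:30, 13:40–13:50, 15:30–16:50.
Eitan ∩ Gita ∩ Grace ∩ Yusuf: 13:40–13:50, 15:30–16:50.
Windows ≥ 20 min: 15:30–16:50.
Latest start in the last window 15:30–16:50 is 16:50 − 20 min = 16:30.

16:30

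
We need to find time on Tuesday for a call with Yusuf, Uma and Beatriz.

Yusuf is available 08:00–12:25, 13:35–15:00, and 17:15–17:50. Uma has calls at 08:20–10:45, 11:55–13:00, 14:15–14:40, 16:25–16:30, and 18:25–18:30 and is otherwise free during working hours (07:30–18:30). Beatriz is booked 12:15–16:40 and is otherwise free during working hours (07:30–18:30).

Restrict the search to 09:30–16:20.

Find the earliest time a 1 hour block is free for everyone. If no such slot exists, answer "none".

10:45

Uma free within 07:30–18:30: 07:30–08:20, 10:45–11:55, 13:00–14:15, 14:40–16:25, 16:30–18:25.
Beatriz free within 07:30–18:30: 07:30–12:15, 16:40–18:30.
Yusuf ∩ Uma: 08:00–08:20, 10:45–11:55, 13:35–14:15, 14:40–15:00, 17:15–17:50.
Yusuf ∩ Uma ∩ Beatriz: 08:00–08:20, 10:45–11:55, 17:15–17:50.
Restricted to 09:30–16:20: 10:45–11:55.
Windows ≥ 60 min: 10:45–11:55.
Earliest such window starts at 10:45.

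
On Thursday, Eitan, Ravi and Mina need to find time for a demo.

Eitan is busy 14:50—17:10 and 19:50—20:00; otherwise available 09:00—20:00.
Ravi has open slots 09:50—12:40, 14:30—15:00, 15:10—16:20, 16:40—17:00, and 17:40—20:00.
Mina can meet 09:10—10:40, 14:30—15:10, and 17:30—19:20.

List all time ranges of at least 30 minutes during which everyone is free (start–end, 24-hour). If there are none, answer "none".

09:50–10:40, 17:40–19:20

Eitan free within 09:00–20:00: 09:00–14:50, 17:10–19:50.
Eitan ∩ Ravi: 09:50–12:40, 14:30–14:50, 17:40–19:50.
Eitan ∩ Ravi ∩ Mina: 09:50–10:40, 14:30–14:50, 17:40–19:20.
Windows ≥ 30 min: 09:50–10:40, 17:40–19:20.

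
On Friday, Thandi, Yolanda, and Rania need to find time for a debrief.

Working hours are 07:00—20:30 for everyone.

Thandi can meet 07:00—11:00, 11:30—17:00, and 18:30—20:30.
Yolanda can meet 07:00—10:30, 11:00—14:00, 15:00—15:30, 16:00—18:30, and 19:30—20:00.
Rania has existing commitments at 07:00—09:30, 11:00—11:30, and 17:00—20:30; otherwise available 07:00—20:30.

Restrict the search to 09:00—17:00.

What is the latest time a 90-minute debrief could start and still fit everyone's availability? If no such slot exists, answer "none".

Rania free within 07:00–20:30: 09:30–11:00, 11:30–17:00.
Thandi ∩ Yolanda: 07:00–10:30, 11:30–14:00, 15:00–15:30, 16:00–17:00, 19:30–20:00.
Thandi ∩ Yolanda ∩ Rania: 09:30–10:30, 11:30–14:00, 15:00–15:30, 16:00–17:00.
Restricted to 09:00–17:00: 09:30–10:30, 11:30–14:00, 15:00–15:30, 16:00–17:00.
Windows ≥ 90 min: 11:30–14:00.
Latest start in the last window 11:30–14:00 is 14:00 − 90 min = 12:30.

12:30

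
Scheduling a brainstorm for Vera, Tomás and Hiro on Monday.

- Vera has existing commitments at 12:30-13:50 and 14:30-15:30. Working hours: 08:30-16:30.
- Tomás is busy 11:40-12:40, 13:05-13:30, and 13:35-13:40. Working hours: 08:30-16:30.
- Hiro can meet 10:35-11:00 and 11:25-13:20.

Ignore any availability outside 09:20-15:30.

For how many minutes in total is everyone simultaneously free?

40 minutes

Vera free within 08:30–16:30: 08:30–12:30, 13:50–14:30, 15:30–16:30.
Tomás free within 08:30–16:30: 08:30–11:40, 12:40–13:05, 13:30–13:35, 13:40–16:30.
Vera ∩ Tomás: 08:30–11:40, 13:50–14:30, 15:30–16:30.
Vera ∩ Tomás ∩ Hiro: 10:35–11:00, 11:25–11:40.
Restricted to 09:20–15:30: 10:35–11:00, 11:25–11:40.
Total common minutes: 25 + 15 = 40.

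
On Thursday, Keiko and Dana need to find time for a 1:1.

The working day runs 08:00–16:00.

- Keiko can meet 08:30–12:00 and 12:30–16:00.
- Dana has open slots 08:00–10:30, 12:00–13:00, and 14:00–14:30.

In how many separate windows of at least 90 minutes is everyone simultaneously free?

Keiko ∩ Dana: 08:30–10:30, 12:30–13:00, 14:00–14:30.
Windows ≥ 90 min: 08:30–10:30.
That's 1 window.

1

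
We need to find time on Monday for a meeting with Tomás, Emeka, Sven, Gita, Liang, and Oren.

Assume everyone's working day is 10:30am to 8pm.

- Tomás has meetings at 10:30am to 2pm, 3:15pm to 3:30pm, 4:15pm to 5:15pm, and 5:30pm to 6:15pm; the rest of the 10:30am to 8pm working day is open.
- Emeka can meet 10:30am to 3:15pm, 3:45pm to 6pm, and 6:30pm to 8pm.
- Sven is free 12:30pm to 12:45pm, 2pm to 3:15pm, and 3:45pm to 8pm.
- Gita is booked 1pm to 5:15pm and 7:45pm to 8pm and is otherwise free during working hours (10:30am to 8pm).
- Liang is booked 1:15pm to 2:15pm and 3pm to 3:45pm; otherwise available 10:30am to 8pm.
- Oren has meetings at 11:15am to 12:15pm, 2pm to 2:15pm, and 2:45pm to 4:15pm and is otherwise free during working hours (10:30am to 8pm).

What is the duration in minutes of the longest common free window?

Tomás free within 10:30–20:00: 14:00–15:15, 15:30–16:15, 17:15–17:30, 18:15–20:00.
Gita free within 10:30–20:00: 10:30–13:00, 17:15–19:45.
Liang free within 10:30–20:00: 10:30–13:15, 14:15–15:00, 15:45–20:00.
Oren free within 10:30–20:00: 10:30–11:15, 12:15–14:00, 14:15–14:45, 16:15–20:00.
Tomás ∩ Emeka: 14:00–15:15, 15:45–16:15, 17:15–17:30, 18:30–20:00.
Tomás ∩ Emeka ∩ Sven: 14:00–15:15, 15:45–16:15, 17:15–17:30, 18:30–20:00.
Tomás ∩ Emeka ∩ Sven ∩ Gita: 17:15–17:30, 18:30–19:45.
Tomás ∩ Emeka ∩ Sven ∩ Gita ∩ Liang: 17:15–17:30, 18:30–19:45.
Tomás ∩ Emeka ∩ Sven ∩ Gita ∩ Liang ∩ Oren: 17:15–17:30, 18:30–19:45.
Common window lengths: 15, 75 min; longest is 75.

75 minutes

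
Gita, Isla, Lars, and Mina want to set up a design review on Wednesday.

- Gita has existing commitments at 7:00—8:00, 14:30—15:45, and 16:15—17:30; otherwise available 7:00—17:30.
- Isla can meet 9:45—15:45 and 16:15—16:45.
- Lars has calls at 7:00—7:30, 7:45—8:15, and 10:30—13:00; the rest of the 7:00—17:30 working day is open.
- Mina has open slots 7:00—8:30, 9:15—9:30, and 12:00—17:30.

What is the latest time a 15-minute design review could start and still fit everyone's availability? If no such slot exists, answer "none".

Gita free within 07:00–17:30: 08:00–14:30, 15:45–16:15.
Lars free within 07:00–17:30: 07:30–07:45, 08:15–10:30, 13:00–17:30.
Gita ∩ Isla: 09:45–14:30.
Gita ∩ Isla ∩ Lars: 09:45–10:30, 13:00–14:30.
Gita ∩ Isla ∩ Lars ∩ Mina: 13:00–14:30.
Windows ≥ 15 min: 13:00–14:30.
Latest start in the last window 13:00–14:30 is 14:30 − 15 min = 14:15.

14:15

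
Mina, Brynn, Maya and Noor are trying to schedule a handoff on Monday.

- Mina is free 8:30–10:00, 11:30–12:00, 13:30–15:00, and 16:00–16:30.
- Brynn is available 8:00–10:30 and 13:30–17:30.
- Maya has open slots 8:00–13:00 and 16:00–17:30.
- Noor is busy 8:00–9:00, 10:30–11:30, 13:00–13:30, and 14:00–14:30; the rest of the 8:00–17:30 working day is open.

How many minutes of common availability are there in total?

90 minutes

Noor free within 08:00–17:30: 09:00–10:30, 11:30–13:00, 13:30–14:00, 14:30–17:30.
Mina ∩ Brynn: 08:30–10:00, 13:30–15:00, 16:00–16:30.
Mina ∩ Brynn ∩ Maya: 08:30–10:00, 16:00–16:30.
Mina ∩ Brynn ∩ Maya ∩ Noor: 09:00–10:00, 16:00–16:30.
Total common minutes: 60 + 30 = 90.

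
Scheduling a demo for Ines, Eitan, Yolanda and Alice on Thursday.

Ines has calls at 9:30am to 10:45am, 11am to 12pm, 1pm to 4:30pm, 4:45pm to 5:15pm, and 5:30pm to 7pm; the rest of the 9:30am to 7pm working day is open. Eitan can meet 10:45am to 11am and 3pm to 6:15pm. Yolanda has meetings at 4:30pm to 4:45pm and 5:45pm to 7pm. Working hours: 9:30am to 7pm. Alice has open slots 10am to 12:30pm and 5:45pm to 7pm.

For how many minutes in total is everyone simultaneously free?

Ines free within 09:30–19:00: 10:45–11:00, 12:00–13:00, 16:30–16:45, 17:15–17:30.
Yolanda free within 09:30–19:00: 09:30–16:30, 16:45–17:45.
Ines ∩ Eitan: 10:45–11:00, 16:30–16:45, 17:15–17:30.
Ines ∩ Eitan ∩ Yolanda: 10:45–11:00, 17:15–17:30.
Ines ∩ Eitan ∩ Yolanda ∩ Alice: 10:45–11:00.
Total common minutes: 15.

15 minutes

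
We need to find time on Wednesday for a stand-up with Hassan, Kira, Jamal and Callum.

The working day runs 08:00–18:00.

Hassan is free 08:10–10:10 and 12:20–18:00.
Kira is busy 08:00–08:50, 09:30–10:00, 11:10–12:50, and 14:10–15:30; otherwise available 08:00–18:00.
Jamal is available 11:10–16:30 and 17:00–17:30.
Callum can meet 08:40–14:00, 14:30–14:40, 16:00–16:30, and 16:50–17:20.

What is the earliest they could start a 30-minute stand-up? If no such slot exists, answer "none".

Kira free within 08:00–18:00: 08:50–09:30, 10:00–11:10, 12:50–14:10, 15:30–18:00.
Hassan ∩ Kira: 08:50–09:30, 10:00–10:10, 12:50–14:10, 15:30–18:00.
Hassan ∩ Kira ∩ Jamal: 12:50–14:10, 15:30–16:30, 17:00–17:30.
Hassan ∩ Kira ∩ Jamal ∩ Callum: 12:50–14:00, 16:00–16:30, 17:00–17:20.
Windows ≥ 30 min: 12:50–14:00, 16:00–16:30.
Earliest such window starts at 12:50.

12:50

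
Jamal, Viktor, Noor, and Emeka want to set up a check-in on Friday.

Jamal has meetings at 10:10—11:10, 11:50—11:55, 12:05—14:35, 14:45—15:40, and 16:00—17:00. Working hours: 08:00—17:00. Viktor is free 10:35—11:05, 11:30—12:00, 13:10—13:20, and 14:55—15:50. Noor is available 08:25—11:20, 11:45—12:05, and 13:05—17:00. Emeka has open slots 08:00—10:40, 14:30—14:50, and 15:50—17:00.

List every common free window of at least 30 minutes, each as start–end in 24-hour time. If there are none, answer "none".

none

Jamal free within 08:00–17:00: 08:00–10:10, 11:10–11:50, 11:55–12:05, 14:35–14:45, 15:40–16:00.
Jamal ∩ Viktor: 11:30–11:50, 11:55–12:00, 15:40–15:50.
Jamal ∩ Viktor ∩ Noor: 11:45–11:50, 11:55–12:00, 15:40–15:50.
Jamal ∩ Viktor ∩ Noor ∩ Emeka: (none).
Windows ≥ 30 min: (none).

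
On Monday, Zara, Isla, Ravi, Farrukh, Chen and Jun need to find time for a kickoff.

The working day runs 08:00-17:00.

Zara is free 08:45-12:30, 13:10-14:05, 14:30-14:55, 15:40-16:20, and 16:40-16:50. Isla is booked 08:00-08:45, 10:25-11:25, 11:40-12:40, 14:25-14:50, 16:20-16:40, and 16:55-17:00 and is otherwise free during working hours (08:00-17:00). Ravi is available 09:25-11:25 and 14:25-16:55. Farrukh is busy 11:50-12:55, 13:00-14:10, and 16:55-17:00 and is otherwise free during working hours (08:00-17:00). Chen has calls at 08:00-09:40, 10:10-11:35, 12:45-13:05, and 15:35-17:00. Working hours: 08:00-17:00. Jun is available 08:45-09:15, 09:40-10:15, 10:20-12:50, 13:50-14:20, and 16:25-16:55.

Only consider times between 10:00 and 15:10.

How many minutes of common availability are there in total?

10 minutes

Isla free within 08:00–17:00: 08:45–10:25, 11:25–11:40, 12:40–14:25, 14:50–16:20, 16:40–16:55.
Farrukh free within 08:00–17:00: 08:00–11:50, 12:55–13:00, 14:10–16:55.
Chen free within 08:00–17:00: 09:40–10:10, 11:35–12:45, 13:05–15:35.
Zara ∩ Isla: 08:45–10:25, 11:25–11:40, 13:10–14:05, 14:50–14:55, 15:40–16:20, 16:40–16:50.
Zara ∩ Isla ∩ Ravi: 09:25–10:25, 14:50–14:55, 15:40–16:20, 16:40–16:50.
Zara ∩ Isla ∩ Ravi ∩ Farrukh: 09:25–10:25, 14:50–14:55, 15:40–16:20, 16:40–16:50.
Zara ∩ Isla ∩ Ravi ∩ Farrukh ∩ Chen: 09:40–10:10, 14:50–14:55.
Zara ∩ Isla ∩ Ravi ∩ Farrukh ∩ Chen ∩ Jun: 09:40–10:10.
Restricted to 10:00–15:10: 10:00–10:10.
Total common minutes: 10.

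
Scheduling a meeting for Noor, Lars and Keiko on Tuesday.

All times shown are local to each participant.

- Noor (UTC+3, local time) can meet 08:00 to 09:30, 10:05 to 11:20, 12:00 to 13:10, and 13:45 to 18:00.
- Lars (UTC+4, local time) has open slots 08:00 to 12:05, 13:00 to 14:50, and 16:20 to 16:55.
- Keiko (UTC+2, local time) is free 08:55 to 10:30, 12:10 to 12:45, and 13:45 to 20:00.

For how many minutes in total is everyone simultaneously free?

Noor → UTC: 05:00–06:30, 07:05–08:20, 09:00–10:10, 10:45–15:00.
Lars → UTC: 04:00–08:05, 09:00–10:50, 12:20–12:55.
Keiko → UTC: 06:55–08:30, 10:10–10:45, 11:45–18:00.
Noor ∩ Lars: 05:00–06:30, 07:05–08:05, 09:00–10:10, 10:45–10:50, 12:20–12:55.
Noor ∩ Lars ∩ Keiko: 07:05–08:05, 12:20–12:55.
Total common minutes: 60 + 35 = 95.

95 minutes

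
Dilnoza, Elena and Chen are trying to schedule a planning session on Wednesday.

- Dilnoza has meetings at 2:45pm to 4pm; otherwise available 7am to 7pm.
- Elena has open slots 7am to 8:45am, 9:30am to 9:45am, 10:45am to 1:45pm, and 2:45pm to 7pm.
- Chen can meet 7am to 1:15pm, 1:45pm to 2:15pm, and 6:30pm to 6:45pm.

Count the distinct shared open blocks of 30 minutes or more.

2

Dilnoza free within 07:00–19:00: 07:00–14:45, 16:00–19:00.
Dilnoza ∩ Elena: 07:00–08:45, 09:30–09:45, 10:45–13:45, 16:00–19:00.
Dilnoza ∩ Elena ∩ Chen: 07:00–08:45, 09:30–09:45, 10:45–13:15, 18:30–18:45.
Windows ≥ 30 min: 07:00–08:45, 10:45–13:15.
That's 2 windows.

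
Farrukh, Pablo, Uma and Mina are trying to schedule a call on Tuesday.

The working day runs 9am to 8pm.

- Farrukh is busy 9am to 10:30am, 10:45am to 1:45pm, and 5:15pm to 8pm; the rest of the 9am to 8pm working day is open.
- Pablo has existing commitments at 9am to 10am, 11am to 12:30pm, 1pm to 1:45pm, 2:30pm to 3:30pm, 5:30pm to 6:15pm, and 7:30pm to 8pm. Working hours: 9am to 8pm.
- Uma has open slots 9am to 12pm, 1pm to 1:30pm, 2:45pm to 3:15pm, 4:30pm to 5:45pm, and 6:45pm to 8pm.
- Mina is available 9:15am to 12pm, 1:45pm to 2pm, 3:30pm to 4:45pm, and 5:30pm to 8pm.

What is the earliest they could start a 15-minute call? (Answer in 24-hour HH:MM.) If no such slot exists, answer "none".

10:30

Farrukh free within 09:00–20:00: 10:30–10:45, 13:45–17:15.
Pablo free within 09:00–20:00: 10:00–11:00, 12:30–13:00, 13:45–14:30, 15:30–17:30, 18:15–19:30.
Farrukh ∩ Pablo: 10:30–10:45, 13:45–14:30, 15:30–17:15.
Farrukh ∩ Pablo ∩ Uma: 10:30–10:45, 16:30–17:15.
Farrukh ∩ Pablo ∩ Uma ∩ Mina: 10:30–10:45, 16:30–16:45.
Windows ≥ 15 min: 10:30–10:45, 16:30–16:45.
Earliest such window starts at 10:30.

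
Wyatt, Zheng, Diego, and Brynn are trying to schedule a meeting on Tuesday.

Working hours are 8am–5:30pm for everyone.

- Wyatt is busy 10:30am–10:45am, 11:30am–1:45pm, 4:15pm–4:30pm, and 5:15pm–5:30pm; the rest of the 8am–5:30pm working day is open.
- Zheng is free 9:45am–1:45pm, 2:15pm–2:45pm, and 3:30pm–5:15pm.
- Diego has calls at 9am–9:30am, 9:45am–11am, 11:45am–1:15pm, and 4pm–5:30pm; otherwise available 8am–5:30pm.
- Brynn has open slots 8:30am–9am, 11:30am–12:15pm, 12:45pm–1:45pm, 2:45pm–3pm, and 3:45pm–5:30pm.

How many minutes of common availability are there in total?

Wyatt free within 08:00–17:30: 08:00–10:30, 10:45–11:30, 13:45–16:15, 16:30–17:15.
Diego free within 08:00–17:30: 08:00–09:00, 09:30–09:45, 11:00–11:45, 13:15–16:00.
Wyatt ∩ Zheng: 09:45–10:30, 10:45–11:30, 14:15–14:45, 15:30–16:15, 16:30–17:15.
Wyatt ∩ Zheng ∩ Diego: 11:00–11:30, 14:15–14:45, 15:30–16:00.
Wyatt ∩ Zheng ∩ Diego ∩ Brynn: 15:45–16:00.
Total common minutes: 15.

15 minutes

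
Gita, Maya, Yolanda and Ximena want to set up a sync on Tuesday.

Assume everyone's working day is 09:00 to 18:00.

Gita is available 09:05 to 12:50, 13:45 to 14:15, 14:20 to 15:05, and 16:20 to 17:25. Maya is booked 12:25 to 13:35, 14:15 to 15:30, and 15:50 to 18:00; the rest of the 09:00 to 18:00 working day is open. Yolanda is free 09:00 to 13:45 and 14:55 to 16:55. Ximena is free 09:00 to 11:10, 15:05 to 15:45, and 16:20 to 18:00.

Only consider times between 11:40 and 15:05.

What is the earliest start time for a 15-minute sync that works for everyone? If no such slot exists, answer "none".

Maya free within 09:00–18:00: 09:00–12:25, 13:35–14:15, 15:30–15:50.
Gita ∩ Maya: 09:05–12:25, 13:45–14:15.
Gita ∩ Maya ∩ Yolanda: 09:05–12:25.
Gita ∩ Maya ∩ Yolanda ∩ Ximena: 09:05–11:10.
Restricted to 11:40–15:05: (none).
Windows ≥ 15 min: (none).

none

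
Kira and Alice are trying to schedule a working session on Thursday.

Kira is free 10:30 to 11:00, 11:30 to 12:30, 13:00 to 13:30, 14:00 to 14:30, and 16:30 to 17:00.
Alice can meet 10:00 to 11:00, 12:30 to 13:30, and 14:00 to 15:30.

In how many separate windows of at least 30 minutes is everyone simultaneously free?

Kira ∩ Alice: 10:30–11:00, 13:00–13:30, 14:00–14:30.
Windows ≥ 30 min: 10:30–11:00, 13:00–13:30, 14:00–14:30.
That's 3 windows.

3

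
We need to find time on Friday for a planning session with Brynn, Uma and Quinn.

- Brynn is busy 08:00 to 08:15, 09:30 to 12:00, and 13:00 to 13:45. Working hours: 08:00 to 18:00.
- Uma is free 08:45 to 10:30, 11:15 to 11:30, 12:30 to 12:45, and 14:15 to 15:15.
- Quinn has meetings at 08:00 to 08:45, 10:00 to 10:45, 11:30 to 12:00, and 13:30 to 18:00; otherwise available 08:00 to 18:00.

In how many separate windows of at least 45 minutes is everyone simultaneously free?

1

Brynn free within 08:00–18:00: 08:15–09:30, 12:00–13:00, 13:45–18:00.
Quinn free within 08:00–18:00: 08:45–10:00, 10:45–11:30, 12:00–13:30.
Brynn ∩ Uma: 08:45–09:30, 12:30–12:45, 14:15–15:15.
Brynn ∩ Uma ∩ Quinn: 08:45–09:30, 12:30–12:45.
Windows ≥ 45 min: 08:45–09:30.
That's 1 window.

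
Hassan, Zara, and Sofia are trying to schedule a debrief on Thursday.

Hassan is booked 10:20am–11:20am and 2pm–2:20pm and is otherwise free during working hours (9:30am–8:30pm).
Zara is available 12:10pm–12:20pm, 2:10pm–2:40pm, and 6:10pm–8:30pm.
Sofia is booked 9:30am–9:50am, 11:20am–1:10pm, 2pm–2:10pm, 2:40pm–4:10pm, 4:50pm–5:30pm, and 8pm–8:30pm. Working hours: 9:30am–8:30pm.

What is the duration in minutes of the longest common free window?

110 minutes

Hassan free within 09:30–20:30: 09:30–10:20, 11:20–14:00, 14:20–20:30.
Sofia free within 09:30–20:30: 09:50–11:20, 13:10–14:00, 14:10–14:40, 16:10–16:50, 17:30–20:00.
Hassan ∩ Zara: 12:10–12:20, 14:20–14:40, 18:10–20:30.
Hassan ∩ Zara ∩ Sofia: 14:20–14:40, 18:10–20:00.
Common window lengths: 20, 110 min; longest is 110.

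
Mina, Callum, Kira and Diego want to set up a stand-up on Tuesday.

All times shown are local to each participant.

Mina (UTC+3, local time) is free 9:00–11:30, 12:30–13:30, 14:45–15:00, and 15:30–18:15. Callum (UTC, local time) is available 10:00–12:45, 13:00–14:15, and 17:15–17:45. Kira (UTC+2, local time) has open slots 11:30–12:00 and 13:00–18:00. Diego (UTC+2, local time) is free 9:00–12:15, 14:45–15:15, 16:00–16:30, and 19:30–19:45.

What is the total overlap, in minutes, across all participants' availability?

30 minutes

Mina → UTC: 06:00–08:30, 09:30–10:30, 11:45–12:00, 12:30–15:15.
Callum → UTC: 10:00–12:45, 13:00–14:15, 17:15–17:45.
Kira → UTC: 09:30–10:00, 11:00–16:00.
Diego → UTC: 07:00–10:15, 12:45–13:15, 14:00–14:30, 17:30–17:45.
Mina ∩ Callum: 10:00–10:30, 11:45–12:00, 12:30–12:45, 13:00–14:15.
Mina ∩ Callum ∩ Kira: 11:45–12:00, 12:30–12:45, 13:00–14:15.
Mina ∩ Callum ∩ Kira ∩ Diego: 13:00–13:15, 14:00–14:15.
Total common minutes: 15 + 15 = 30.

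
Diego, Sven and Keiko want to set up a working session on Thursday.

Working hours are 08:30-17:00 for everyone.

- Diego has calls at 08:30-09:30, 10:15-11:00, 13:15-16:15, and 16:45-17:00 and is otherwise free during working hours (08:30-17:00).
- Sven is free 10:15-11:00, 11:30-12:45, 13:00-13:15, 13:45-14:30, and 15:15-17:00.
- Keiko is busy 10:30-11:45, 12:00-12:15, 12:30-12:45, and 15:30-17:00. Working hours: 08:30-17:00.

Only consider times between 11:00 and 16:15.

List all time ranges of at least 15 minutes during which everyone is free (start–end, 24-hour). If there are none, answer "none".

Diego free within 08:30–17:00: 09:30–10:15, 11:00–13:15, 16:15–16:45.
Keiko free within 08:30–17:00: 08:30–10:30, 11:45–12:00, 12:15–12:30, 12:45–15:30.
Diego ∩ Sven: 11:30–12:45, 13:00–13:15, 16:15–16:45.
Diego ∩ Sven ∩ Keiko: 11:45–12:00, 12:15–12:30, 13:00–13:15.
Restricted to 11:00–16:15: 11:45–12:00, 12:15–12:30, 13:00–13:15.
Windows ≥ 15 min: 11:45–12:00, 12:15–12:30, 13:00–13:15.

11:45–12:00, 12:15–12:30, 13:00–13:15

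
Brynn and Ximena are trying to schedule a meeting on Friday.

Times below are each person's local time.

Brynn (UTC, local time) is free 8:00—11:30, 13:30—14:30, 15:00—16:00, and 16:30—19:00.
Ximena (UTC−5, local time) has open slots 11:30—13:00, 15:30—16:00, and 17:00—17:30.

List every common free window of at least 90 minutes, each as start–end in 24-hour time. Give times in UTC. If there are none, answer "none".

Brynn → UTC: 08:00–11:30, 13:30–14:30, 15:00–16:00, 16:30–19:00.
Ximena → UTC: 16:30–18:00, 20:30–21:00, 22:00–22:30.
Brynn ∩ Ximena: 16:30–18:00.
Windows ≥ 90 min: 16:30–18:00.

16:30–18:00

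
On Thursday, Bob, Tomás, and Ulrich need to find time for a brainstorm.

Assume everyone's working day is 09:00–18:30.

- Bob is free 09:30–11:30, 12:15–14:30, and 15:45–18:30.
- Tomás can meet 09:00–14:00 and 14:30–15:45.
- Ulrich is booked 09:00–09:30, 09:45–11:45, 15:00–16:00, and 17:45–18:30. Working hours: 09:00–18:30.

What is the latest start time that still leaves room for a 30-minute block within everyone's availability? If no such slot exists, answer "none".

13:30

Ulrich free within 09:00–18:30: 09:30–09:45, 11:45–15:00, 16:00–17:45.
Bob ∩ Tomás: 09:30–11:30, 12:15–14:00.
Bob ∩ Tomás ∩ Ulrich: 09:30–09:45, 12:15–14:00.
Windows ≥ 30 min: 12:15–14:00.
Latest start in the last window 12:15–14:00 is 14:00 − 30 min = 13:30.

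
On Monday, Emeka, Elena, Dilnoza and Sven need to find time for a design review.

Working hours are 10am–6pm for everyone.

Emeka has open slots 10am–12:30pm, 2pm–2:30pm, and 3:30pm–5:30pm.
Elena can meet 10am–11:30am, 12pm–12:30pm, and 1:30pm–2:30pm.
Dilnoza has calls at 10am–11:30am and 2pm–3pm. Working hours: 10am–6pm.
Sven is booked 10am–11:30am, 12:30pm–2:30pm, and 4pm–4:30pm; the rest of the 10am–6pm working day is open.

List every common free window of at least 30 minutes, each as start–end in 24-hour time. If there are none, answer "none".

12:00–12:30

Dilnoza free within 10:00–18:00: 11:30–14:00, 15:00–18:00.
Sven free within 10:00–18:00: 11:30–12:30, 14:30–16:00, 16:30–18:00.
Emeka ∩ Elena: 10:00–11:30, 12:00–12:30, 14:00–14:30.
Emeka ∩ Elena ∩ Dilnoza: 12:00–12:30.
Emeka ∩ Elena ∩ Dilnoza ∩ Sven: 12:00–12:30.
Windows ≥ 30 min: 12:00–12:30.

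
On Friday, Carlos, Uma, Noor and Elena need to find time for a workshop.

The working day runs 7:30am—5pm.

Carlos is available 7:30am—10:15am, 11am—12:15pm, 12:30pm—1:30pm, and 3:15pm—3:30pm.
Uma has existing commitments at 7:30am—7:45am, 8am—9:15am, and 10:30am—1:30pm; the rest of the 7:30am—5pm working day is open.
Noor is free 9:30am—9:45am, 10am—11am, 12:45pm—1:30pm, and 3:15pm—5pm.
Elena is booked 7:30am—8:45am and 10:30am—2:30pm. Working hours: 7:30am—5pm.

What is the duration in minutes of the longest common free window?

Uma free within 07:30–17:00: 07:45–08:00, 09:15–10:30, 13:30–17:00.
Elena free within 07:30–17:00: 08:45–10:30, 14:30–17:00.
Carlos ∩ Uma: 07:45–08:00, 09:15–10:15, 15:15–15:30.
Carlos ∩ Uma ∩ Noor: 09:30–09:45, 10:00–10:15, 15:15–15:30.
Carlos ∩ Uma ∩ Noor ∩ Elena: 09:30–09:45, 10:00–10:15, 15:15–15:30.
Common window lengths: 15, 15, 15 min; longest is 15.

15 minutes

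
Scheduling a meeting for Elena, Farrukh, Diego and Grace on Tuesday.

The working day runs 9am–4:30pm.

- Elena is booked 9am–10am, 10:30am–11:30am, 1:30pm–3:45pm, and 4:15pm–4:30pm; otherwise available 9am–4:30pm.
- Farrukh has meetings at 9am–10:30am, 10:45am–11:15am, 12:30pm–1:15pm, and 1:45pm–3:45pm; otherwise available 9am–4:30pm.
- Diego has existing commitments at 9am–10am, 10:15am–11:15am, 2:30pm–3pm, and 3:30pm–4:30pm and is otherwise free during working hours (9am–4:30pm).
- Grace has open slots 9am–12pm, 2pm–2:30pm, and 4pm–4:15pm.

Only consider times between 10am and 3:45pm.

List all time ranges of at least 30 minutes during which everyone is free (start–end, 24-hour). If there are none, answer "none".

Elena free within 09:00–16:30: 10:00–10:30, 11:30–13:30, 15:45–16:15.
Farrukh free within 09:00–16:30: 10:30–10:45, 11:15–12:30, 13:15–13:45, 15:45–16:30.
Diego free within 09:00–16:30: 10:00–10:15, 11:15–14:30, 15:00–15:30.
Elena ∩ Farrukh: 11:30–12:30, 13:15–13:30, 15:45–16:15.
Elena ∩ Farrukh ∩ Diego: 11:30–12:30, 13:15–13:30.
Elena ∩ Farrukh ∩ Diego ∩ Grace: 11:30–12:00.
Restricted to 10:00–15:45: 11:30–12:00.
Windows ≥ 30 min: 11:30–12:00.

11:30–12:00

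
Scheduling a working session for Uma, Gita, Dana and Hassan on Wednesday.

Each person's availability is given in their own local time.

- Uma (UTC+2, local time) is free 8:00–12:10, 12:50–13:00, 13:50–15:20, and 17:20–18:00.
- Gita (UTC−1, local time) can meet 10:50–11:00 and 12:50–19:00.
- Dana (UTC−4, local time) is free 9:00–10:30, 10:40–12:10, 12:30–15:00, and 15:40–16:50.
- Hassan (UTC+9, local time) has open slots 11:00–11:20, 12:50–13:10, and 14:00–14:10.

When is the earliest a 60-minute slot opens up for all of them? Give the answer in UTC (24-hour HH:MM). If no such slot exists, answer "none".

none

Uma → UTC: 06:00–10:10, 10:50–11:00, 11:50–13:20, 15:20–16:00.
Gita → UTC: 11:50–12:00, 13:50–20:00.
Dana → UTC: 13:00–14:30, 14:40–16:10, 16:30–19:00, 19:40–20:50.
Hassan → UTC: 02:00–02:20, 03:50–04:10, 05:00–05:10.
Uma ∩ Gita: 11:50–12:00, 15:20–16:00.
Uma ∩ Gita ∩ Dana: 15:20–16:00.
Uma ∩ Gita ∩ Dana ∩ Hassan: (none).
Windows ≥ 60 min: (none).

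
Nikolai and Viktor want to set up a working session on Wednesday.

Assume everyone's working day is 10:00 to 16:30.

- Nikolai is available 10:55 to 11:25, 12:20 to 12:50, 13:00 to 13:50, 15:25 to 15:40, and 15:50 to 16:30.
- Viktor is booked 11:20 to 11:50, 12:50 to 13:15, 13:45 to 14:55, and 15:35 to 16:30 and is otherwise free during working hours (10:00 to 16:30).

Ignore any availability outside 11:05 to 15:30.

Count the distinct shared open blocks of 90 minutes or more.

Viktor free within 10:00–16:30: 10:00–11:20, 11:50–12:50, 13:15–13:45, 14:55–15:35.
Nikolai ∩ Viktor: 10:55–11:20, 12:20–12:50, 13:15–13:45, 15:25–15:35.
Restricted to 11:05–15:30: 11:05–11:20, 12:20–12:50, 13:15–13:45, 15:25–15:30.
Windows ≥ 90 min: (none).
That's 0 windows.

0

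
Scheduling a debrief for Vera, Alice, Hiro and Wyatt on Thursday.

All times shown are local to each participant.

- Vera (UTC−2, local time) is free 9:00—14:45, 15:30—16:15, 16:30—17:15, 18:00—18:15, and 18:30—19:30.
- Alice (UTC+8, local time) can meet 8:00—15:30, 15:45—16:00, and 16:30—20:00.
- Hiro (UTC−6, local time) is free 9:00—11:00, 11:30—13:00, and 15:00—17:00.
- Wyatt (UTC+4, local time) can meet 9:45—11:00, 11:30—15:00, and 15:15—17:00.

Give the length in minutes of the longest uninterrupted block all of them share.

0 minutes

Vera → UTC: 11:00–16:45, 17:30–18:15, 18:30–19:15, 20:00–20:15, 20:30–21:30.
Alice → UTC: 00:00–07:30, 07:45–08:00, 08:30–12:00.
Hiro → UTC: 15:00–17:00, 17:30–19:00, 21:00–23:00.
Wyatt → UTC: 05:45–07:00, 07:30–11:00, 11:15–13:00.
Vera ∩ Alice: 11:00–12:00.
Vera ∩ Alice ∩ Hiro: (none).
Vera ∩ Alice ∩ Hiro ∩ Wyatt: (none).
No common window.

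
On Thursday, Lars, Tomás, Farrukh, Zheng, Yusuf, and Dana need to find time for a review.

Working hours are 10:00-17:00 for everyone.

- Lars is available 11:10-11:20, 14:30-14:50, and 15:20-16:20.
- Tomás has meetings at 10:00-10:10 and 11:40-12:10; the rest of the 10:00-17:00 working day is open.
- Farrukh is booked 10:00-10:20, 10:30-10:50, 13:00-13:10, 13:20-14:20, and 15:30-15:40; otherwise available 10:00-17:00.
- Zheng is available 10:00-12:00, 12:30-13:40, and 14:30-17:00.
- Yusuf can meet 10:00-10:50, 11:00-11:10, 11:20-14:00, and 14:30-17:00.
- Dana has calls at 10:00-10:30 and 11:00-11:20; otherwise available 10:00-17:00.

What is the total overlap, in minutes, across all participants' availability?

Tomás free within 10:00–17:00: 10:10–11:40, 12:10–17:00.
Farrukh free within 10:00–17:00: 10:20–10:30, 10:50–13:00, 13:10–13:20, 14:20–15:30, 15:40–17:00.
Dana free within 10:00–17:00: 10:30–11:00, 11:20–17:00.
Lars ∩ Tomás: 11:10–11:20, 14:30–14:50, 15:20–16:20.
Lars ∩ Tomás ∩ Farrukh: 11:10–11:20, 14:30–14:50, 15:20–15:30, 15:40–16:20.
Lars ∩ Tomás ∩ Farrukh ∩ Zheng: 11:10–11:20, 14:30–14:50, 15:20–15:30, 15:40–16:20.
Lars ∩ Tomás ∩ Farrukh ∩ Zheng ∩ Yusuf: 14:30–14:50, 15:20–15:30, 15:40–16:20.
Lars ∩ Tomás ∩ Farrukh ∩ Zheng ∩ Yusuf ∩ Dana: 14:30–14:50, 15:20–15:30, 15:40–16:20.
Total common minutes: 20 + 10 + 40 = 70.

70 minutes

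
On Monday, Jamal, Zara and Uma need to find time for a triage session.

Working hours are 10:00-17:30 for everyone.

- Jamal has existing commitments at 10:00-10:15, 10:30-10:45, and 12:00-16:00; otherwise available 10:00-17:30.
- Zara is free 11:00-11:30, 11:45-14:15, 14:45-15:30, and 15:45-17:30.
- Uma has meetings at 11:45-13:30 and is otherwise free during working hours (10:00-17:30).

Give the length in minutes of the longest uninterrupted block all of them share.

Jamal free within 10:00–17:30: 10:15–10:30, 10:45–12:00, 16:00–17:30.
Uma free within 10:00–17:30: 10:00–11:45, 13:30–17:30.
Jamal ∩ Zara: 11:00–11:30, 11:45–12:00, 16:00–17:30.
Jamal ∩ Zara ∩ Uma: 11:00–11:30, 16:00–17:30.
Common window lengths: 30, 90 min; longest is 90.

90 minutes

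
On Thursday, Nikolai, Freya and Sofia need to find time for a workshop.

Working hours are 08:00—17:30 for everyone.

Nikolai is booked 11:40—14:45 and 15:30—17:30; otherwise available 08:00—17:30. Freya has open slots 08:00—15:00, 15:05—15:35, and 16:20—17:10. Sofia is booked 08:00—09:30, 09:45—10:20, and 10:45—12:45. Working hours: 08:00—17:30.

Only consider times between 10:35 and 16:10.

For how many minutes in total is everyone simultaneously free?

Nikolai free within 08:00–17:30: 08:00–11:40, 14:45–15:30.
Sofia free within 08:00–17:30: 09:30–09:45, 10:20–10:45, 12:45–17:30.
Nikolai ∩ Freya: 08:00–11:40, 14:45–15:00, 15:05–15:30.
Nikolai ∩ Freya ∩ Sofia: 09:30–09:45, 10:20–10:45, 14:45–15:00, 15:05–15:30.
Restricted to 10:35–16:10: 10:35–10:45, 14:45–15:00, 15:05–15:30.
Total common minutes: 10 + 15 + 25 = 50.

50 minutes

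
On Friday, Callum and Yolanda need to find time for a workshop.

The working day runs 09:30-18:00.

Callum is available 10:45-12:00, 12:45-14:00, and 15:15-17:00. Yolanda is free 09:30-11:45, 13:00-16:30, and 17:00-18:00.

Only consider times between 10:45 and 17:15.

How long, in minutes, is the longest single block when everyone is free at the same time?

75 minutes

Callum ∩ Yolanda: 10:45–11:45, 13:00–14:00, 15:15–16:30.
Restricted to 10:45–17:15: 10:45–11:45, 13:00–14:00, 15:15–16:30.
Common window lengths: 60, 60, 75 min; longest is 75.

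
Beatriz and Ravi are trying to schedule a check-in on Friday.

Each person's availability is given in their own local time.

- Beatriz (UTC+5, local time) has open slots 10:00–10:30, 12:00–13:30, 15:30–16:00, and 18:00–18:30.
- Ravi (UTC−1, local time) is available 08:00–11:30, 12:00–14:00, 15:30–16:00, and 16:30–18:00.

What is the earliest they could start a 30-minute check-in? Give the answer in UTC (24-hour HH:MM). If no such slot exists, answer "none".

Beatriz → UTC: 05:00–05:30, 07:00–08:30, 10:30–11:00, 13:00–13:30.
Ravi → UTC: 09:00–12:30, 13:00–15:00, 16:30–17:00, 17:30–19:00.
Beatriz ∩ Ravi: 10:30–11:00, 13:00–13:30.
Windows ≥ 30 min: 10:30–11:00, 13:00–13:30.
Earliest such window starts at 10:30.

10:30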